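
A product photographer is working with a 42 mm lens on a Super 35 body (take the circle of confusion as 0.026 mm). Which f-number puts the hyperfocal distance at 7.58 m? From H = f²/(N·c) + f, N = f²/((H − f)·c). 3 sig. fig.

f/9

Rearrange H = f²/(N·c) + f for N: N = f² / ((H − f)·c).
N = 42² / ((7580 − 42) × 0.026) = 1764 / 196.0 ≈ 9.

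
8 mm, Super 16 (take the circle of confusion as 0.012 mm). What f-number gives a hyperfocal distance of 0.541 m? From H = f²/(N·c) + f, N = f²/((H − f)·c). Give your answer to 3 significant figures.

Rearrange H = f²/(N·c) + f for N: N = f² / ((H − f)·c).
N = 8² / ((541 − 8) × 0.012) = 64 / 6.396 ≈ 10.

f/10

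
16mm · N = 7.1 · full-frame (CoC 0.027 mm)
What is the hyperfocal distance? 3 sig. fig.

1.35 m

Hyperfocal distance H = f²/(N·c) + f = 16²/(7.1 × 0.027) + 16 = 256/0.1917 + 16 ≈ 1351.4 mm ≈ 1.35 m.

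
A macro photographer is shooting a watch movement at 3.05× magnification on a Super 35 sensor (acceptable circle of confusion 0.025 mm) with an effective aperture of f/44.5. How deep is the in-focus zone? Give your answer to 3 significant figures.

At magnification m, DoF ≈ 2·N_eff·c/m² = 2 × 44.5 × 0.025 / 3.05² = 2.225 / 9.302 ≈ 0.239 mm.

0.239 mm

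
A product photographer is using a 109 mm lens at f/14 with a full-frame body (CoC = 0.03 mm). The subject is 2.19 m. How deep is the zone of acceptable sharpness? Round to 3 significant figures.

Hyperfocal distance H = f²/(N·c) + f = 109²/(14 × 0.03) + 109 = 11881/0.42 + 109 ≈ 28397.1 mm ≈ 28.40 m.
Near limit Dn = s·(H − f)/(H + s − 2f) = 2190 × (28397.1 − 109) / (28397.1 + 2190 − 2 × 109) = 2190 × 28288.1 / 30369.1 ≈ 2039.93 mm.
Far limit Df = s·(H − f)/(H − s) = 2190 × (28397.1 − 109) / (28397.1 − 2190) = 2190 × 28288.1 / 26207.1 ≈ 2363.90 mm.
Depth of field = Df − Dn = 2363.90 − 2039.93 ≈ 323.97 mm.

324 mm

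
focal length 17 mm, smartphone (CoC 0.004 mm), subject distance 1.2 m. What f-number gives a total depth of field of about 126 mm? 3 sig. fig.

f/3.20

Write h = H − f = f²/(N·c). The thin-lens limits are Dn = s·h/(h + (s−f)) and Df = s·h/(h − (s−f)), so DoF = Df − Dn = 2·s·(s−f)·h / (h² − (s−f)²).
That is a quadratic in h: DoF·h² − 2·s·(s−f)·h − DoF·(s−f)² = 0 ⇒ h = (s−f)·(s + √(s² + DoF²)) / DoF = 1183 × (1200 + √(1200² + 126²)) / 126 = 1183 × (1200 + 1206.60) / 126 ≈ 22595 mm.
Then N = f²/(c·h) = 17² / (0.004 × 22595) = 289 / 90.381 ≈ 3.20.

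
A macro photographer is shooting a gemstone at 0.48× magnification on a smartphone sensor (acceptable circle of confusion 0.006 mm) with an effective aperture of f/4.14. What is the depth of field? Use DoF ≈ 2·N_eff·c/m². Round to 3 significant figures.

At magnification m, DoF ≈ 2·N_eff·c/m² = 2 × 4.14 × 0.006 / 0.48² = 0.04968 / 0.2304 ≈ 0.216 mm.

0.216 mm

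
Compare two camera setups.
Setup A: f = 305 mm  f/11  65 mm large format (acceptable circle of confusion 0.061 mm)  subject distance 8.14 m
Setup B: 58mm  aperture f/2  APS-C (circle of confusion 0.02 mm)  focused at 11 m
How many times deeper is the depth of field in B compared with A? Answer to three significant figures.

3.15

Setup A: H = 305²/(11×0.061) + 305 ≈ 138941.4 mm; DoF = Df − Dn = 8627.59 − 7704.58 ≈ 923.01 mm.
Setup B: H = 58²/(2×0.02) + 58 ≈ 84158.0 mm; DoF = Df − Dn = 12645.2 − 9733.6 ≈ 2911.6 mm.
Ratio = 2911.6 / 923.01 ≈ 3.15.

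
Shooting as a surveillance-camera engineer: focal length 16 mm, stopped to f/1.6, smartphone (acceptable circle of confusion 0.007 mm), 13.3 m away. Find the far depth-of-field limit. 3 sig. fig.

31.8 m

Hyperfocal distance H = f²/(N·c) + f = 16²/(1.6 × 0.007) + 16 = 256/0.0112 + 16 ≈ 22873.1 mm ≈ 22.87 m.
Far limit Df = s·(H − f)/(H − s) = 13300 × (22873.1 − 16) / (22873.1 − 13300) = 13300 × 22857.1 / 9573.1 ≈ 31756 mm ≈ 31.8 m.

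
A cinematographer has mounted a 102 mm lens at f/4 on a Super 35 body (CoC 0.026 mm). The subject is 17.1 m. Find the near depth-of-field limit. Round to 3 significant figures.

Hyperfocal distance H = f²/(N·c) + f = 102²/(4 × 0.026) + 102 = 10404/0.104 + 102 ≈ 100140.5 mm ≈ 100.1 m.
Near limit Dn = s·(H − f)/(H + s − 2f) = 17100 × (100140.5 − 102) / (100140.5 + 17100 − 2 × 102) = 17100 × 100038.5 / 117036.5 ≈ 14616 mm ≈ 14.6 m.

14.6 m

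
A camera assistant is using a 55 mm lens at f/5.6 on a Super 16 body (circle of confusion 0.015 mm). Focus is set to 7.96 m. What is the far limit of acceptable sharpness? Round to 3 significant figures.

10.2 m

Hyperfocal distance H = f²/(N·c) + f = 55²/(5.6 × 0.015) + 55 = 3025/0.084 + 55 ≈ 36066.9 mm ≈ 36.07 m.
Far limit Df = s·(H − f)/(H − s) = 7960 × (36066.9 − 55) / (36066.9 − 7960) = 7960 × 36011.9 / 28106.9 ≈ 10199 mm ≈ 10.2 m.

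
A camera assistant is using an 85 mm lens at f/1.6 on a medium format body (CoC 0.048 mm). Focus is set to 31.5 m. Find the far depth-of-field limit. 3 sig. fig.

Hyperfocal distance H = f²/(N·c) + f = 85²/(1.6 × 0.048) + 85 = 7225/0.0768 + 85 ≈ 94160.5 mm ≈ 94.16 m.
Far limit Df = s·(H − f)/(H − s) = 31500 × (94160.5 − 85) / (94160.5 − 31500) = 31500 × 94075.5 / 62660.5 ≈ 47293 mm ≈ 47.3 m.

47.3 m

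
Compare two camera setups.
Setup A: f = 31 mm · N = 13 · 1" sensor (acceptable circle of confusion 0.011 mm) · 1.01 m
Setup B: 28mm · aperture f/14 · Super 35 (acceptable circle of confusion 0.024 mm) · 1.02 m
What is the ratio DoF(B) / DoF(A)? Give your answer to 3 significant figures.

3.52

Setup A: H = 31²/(13×0.011) + 31 ≈ 6751.3 mm; DoF = Df − Dn = 1182.22 − 881.57 ≈ 300.65 mm.
Setup B: H = 28²/(14×0.024) + 28 ≈ 2361.3 mm; DoF = Df − Dn = 1774.4 − 715.7 ≈ 1058.7 mm.
Ratio = 1058.7 / 300.65 ≈ 3.52.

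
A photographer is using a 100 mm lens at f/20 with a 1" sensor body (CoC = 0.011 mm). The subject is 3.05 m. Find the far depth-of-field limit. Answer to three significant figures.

Hyperfocal distance H = f²/(N·c) + f = 100²/(20 × 0.011) + 100 = 10000/0.22 + 100 ≈ 45554.5 mm ≈ 45.55 m.
Far limit Df = s·(H − f)/(H − s) = 3050 × (45554.5 − 100) / (45554.5 − 3050) = 3050 × 45454.5 / 42504.5 ≈ 3261.7 mm ≈ 3.26 m.

3.26 m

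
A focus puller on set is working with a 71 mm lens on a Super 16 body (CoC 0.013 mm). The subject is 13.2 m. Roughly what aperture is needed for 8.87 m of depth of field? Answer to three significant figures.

f/9

Write h = H − f = f²/(N·c). The thin-lens limits are Dn = s·h/(h + (s−f)) and Df = s·h/(h − (s−f)), so DoF = Df − Dn = 2·s·(s−f)·h / (h² − (s−f)²).
That is a quadratic in h: DoF·h² − 2·s·(s−f)·h − DoF·(s−f)² = 0 ⇒ h = (s−f)·(s + √(s² + DoF²)) / DoF = 13129 × (13200 + √(13200² + 8870²)) / 8870 = 13129 × (13200 + 15903.4) / 8870 ≈ 43078 mm.
Then N = f²/(c·h) = 71² / (0.013 × 43078) = 5041 / 560.01 ≈ 9.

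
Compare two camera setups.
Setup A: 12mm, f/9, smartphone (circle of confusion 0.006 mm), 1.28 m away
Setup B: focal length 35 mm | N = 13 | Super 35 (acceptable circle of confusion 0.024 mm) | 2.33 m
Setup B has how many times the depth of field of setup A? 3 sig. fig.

2.63

Setup A: H = 12²/(9×0.006) + 12 ≈ 2678.7 mm; DoF = Df − Dn = 2440.4 − 867.5 ≈ 1572.9 mm.
Setup B: H = 35²/(13×0.024) + 35 ≈ 3961.3 mm; DoF = Df − Dn = 5608.0 − 1470.5 ≈ 4137.5 mm.
Ratio = 4137.5 / 1572.9 ≈ 2.63.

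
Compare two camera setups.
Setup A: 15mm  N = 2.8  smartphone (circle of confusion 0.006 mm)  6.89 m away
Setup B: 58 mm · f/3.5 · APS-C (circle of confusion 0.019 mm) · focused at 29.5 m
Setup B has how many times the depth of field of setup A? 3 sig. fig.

Setup A: H = 15²/(2.8×0.006) + 15 ≈ 13407.9 mm; DoF = Df − Dn = 14157.5 − 4552.9 ≈ 9604.6 mm.
Setup B: H = 58²/(3.5×0.019) + 58 ≈ 50644.5 mm; DoF = Df − Dn = 70576 − 18647 ≈ 51929 mm.
Ratio = 51929 / 9604.6 ≈ 5.41.

5.41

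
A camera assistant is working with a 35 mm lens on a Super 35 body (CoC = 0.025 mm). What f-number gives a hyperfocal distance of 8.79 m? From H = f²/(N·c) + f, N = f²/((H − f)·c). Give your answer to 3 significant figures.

f/5.60

Rearrange H = f²/(N·c) + f for N: N = f² / ((H − f)·c).
N = 35² / ((8790 − 35) × 0.025) = 1225 / 218.9 ≈ 5.60.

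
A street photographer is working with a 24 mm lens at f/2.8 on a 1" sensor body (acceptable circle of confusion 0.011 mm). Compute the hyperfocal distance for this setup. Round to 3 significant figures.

18.7 m

Hyperfocal distance H = f²/(N·c) + f = 24²/(2.8 × 0.011) + 24 = 576/0.0308 + 24 ≈ 18725.3 mm ≈ 18.7 m.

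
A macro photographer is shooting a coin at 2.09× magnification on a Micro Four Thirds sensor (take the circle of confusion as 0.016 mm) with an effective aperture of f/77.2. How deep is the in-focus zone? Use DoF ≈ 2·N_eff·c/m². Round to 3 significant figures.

0.566 mm

At magnification m, DoF ≈ 2·N_eff·c/m² = 2 × 77.2 × 0.016 / 2.09² = 2.47 / 4.368 ≈ 0.566 mm.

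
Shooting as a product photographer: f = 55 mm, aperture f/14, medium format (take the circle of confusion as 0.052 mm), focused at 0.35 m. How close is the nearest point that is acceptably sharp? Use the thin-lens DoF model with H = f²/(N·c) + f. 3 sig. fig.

Hyperfocal distance H = f²/(N·c) + f = 55²/(14 × 0.052) + 55 = 3025/0.728 + 55 ≈ 4210.2 mm ≈ 4.210 m.
Near limit Dn = s·(H − f)/(H + s − 2f) = 350 × (4210.2 − 55) / (4210.2 + 350 − 2 × 55) = 350 × 4155.2 / 4450.2 ≈ 326.80 mm.

327 mm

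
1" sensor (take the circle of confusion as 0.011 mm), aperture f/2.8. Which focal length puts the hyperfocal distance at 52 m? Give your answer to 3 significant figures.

40.0 mm

From H = f²/(N·c) + f, with f ≪ H: f ≈ √(H·N·c) = √(52000 × 2.8 × 0.011) = √1601.6 ≈ 40.02 mm.
The +f correction barely moves this — solving exactly, f² + N·c·f − N·c·H = 0 ⇒ f = (−N·c + √((N·c)² + 4·N·c·H))/2 = (−0.0308 + √6406.4)/2 ≈ 40.005 mm, so f ≈ 40.0 mm.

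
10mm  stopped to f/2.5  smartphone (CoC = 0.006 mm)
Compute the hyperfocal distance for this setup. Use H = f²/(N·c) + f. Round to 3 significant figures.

6.68 m

Hyperfocal distance H = f²/(N·c) + f = 10²/(2.5 × 0.006) + 10 = 100/0.015 + 10 ≈ 6676.7 mm ≈ 6.68 m.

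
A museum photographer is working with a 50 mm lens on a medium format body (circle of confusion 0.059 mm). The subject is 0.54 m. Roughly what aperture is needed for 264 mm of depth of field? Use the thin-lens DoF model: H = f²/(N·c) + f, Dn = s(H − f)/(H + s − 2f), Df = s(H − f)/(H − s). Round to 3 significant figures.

f/20

Write h = H − f = f²/(N·c). The thin-lens limits are Dn = s·h/(h + (s−f)) and Df = s·h/(h − (s−f)), so DoF = Df − Dn = 2·s·(s−f)·h / (h² − (s−f)²).
That is a quadratic in h: DoF·h² − 2·s·(s−f)·h − DoF·(s−f)² = 0 ⇒ h = (s−f)·(s + √(s² + DoF²)) / DoF = 490 × (540 + √(540² + 264²)) / 264 = 490 × (540 + 601.079) / 264 ≈ 2117.9 mm.
Then N = f²/(c·h) = 50² / (0.059 × 2117.9) = 2500 / 124.96 ≈ 20.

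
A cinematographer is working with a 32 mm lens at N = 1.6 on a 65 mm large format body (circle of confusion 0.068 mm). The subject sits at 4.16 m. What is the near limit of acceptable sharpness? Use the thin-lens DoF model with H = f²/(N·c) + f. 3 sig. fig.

2.89 m

Hyperfocal distance H = f²/(N·c) + f = 32²/(1.6 × 0.068) + 32 = 1024/0.1088 + 32 ≈ 9443.8 mm ≈ 9.444 m.
Near limit Dn = s·(H − f)/(H + s − 2f) = 4160 × (9443.8 − 32) / (9443.8 + 4160 − 2 × 32) = 4160 × 9411.8 / 13539.8 ≈ 2891.7 mm ≈ 2.89 m.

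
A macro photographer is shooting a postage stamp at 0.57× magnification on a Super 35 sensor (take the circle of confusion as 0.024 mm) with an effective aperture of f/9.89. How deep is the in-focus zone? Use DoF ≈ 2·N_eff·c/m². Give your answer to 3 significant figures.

1.46 mm

At magnification m, DoF ≈ 2·N_eff·c/m² = 2 × 9.89 × 0.024 / 0.57² = 0.4747 / 0.3249 ≈ 1.46 mm.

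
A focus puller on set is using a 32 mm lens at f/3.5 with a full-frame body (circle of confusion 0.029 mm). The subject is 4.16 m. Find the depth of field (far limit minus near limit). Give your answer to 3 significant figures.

4.09 m

Hyperfocal distance H = f²/(N·c) + f = 32²/(3.5 × 0.029) + 32 = 1024/0.1015 + 32 ≈ 10120.7 mm ≈ 10.12 m.
Near limit Dn = s·(H − f)/(H + s − 2f) = 4160 × (10120.7 − 32) / (10120.7 + 4160 − 2 × 32) = 4160 × 10088.7 / 14216.7 ≈ 2952.1 mm.
Far limit Df = s·(H − f)/(H − s) = 4160 × (10120.7 − 32) / (10120.7 − 4160) = 4160 × 10088.7 / 5960.7 ≈ 7041.0 mm.
Depth of field = Df − Dn = 7041.0 − 2952.1 ≈ 4088.9 mm ≈ 4.09 m.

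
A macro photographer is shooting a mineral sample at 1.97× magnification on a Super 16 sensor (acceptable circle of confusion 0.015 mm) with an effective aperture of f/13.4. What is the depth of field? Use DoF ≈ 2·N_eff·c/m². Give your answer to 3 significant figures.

At magnification m, DoF ≈ 2·N_eff·c/m² = 2 × 13.4 × 0.015 / 1.97² = 0.402 / 3.881 ≈ 0.104 mm.

0.104 mm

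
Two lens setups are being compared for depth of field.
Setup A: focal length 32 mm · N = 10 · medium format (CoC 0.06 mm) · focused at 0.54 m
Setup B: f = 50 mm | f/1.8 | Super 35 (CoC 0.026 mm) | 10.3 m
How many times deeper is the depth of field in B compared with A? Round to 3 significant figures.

Setup A: H = 32²/(10×0.06) + 32 ≈ 1738.7 mm; DoF = Df − Dn = 768.85 − 416.13 ≈ 352.72 mm.
Setup B: H = 50²/(1.8×0.026) + 50 ≈ 53468.8 mm; DoF = Df − Dn = 12745.6 − 8641.8 ≈ 4103.8 mm.
Ratio = 4103.8 / 352.72 ≈ 11.6.

11.6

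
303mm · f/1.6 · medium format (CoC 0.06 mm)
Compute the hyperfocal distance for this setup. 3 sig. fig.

Hyperfocal distance H = f²/(N·c) + f = 303²/(1.6 × 0.06) + 303 = 91809/0.096 + 303 ≈ 956646.8 mm ≈ 957 m.

957 m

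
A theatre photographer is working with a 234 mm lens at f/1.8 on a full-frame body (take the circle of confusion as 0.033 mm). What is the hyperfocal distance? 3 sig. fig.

922 m

Hyperfocal distance H = f²/(N·c) + f = 234²/(1.8 × 0.033) + 234 = 54756/0.0594 + 234 ≈ 922052.2 mm ≈ 922 m.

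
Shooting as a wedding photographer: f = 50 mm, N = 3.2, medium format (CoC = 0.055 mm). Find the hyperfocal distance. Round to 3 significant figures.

14.3 m

Hyperfocal distance H = f²/(N·c) + f = 50²/(3.2 × 0.055) + 50 = 2500/0.176 + 50 ≈ 14254.5 mm ≈ 14.3 m.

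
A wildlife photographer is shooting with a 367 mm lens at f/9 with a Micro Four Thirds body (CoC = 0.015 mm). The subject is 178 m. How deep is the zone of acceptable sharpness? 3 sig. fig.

65.5 m

Hyperfocal distance H = f²/(N·c) + f = 367²/(9 × 0.015) + 367 = 134689/0.135 + 367 ≈ 998063.3 mm ≈ 998.1 m.
Near limit Dn = s·(H − f)/(H + s − 2f) = 178000 × (998063.3 − 367) / (998063.3 + 178000 − 2 × 367) = 178000 × 997696.3 / 1175329.3 ≈ 151098 mm.
Far limit Df = s·(H − f)/(H − s) = 178000 × (998063.3 − 367) / (998063.3 − 178000) = 178000 × 997696.3 / 820063.3 ≈ 216556 mm.
Depth of field = Df − Dn = 216556 − 151098 ≈ 65458 mm ≈ 65.5 m.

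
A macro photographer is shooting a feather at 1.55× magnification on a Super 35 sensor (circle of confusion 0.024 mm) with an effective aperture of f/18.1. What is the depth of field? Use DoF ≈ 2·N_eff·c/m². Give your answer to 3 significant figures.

0.362 mm

At magnification m, DoF ≈ 2·N_eff·c/m² = 2 × 18.1 × 0.024 / 1.55² = 0.8688 / 2.403 ≈ 0.362 mm.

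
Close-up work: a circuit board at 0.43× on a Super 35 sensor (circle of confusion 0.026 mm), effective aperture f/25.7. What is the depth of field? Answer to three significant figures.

7.23 mm

At magnification m, DoF ≈ 2·N_eff·c/m² = 2 × 25.7 × 0.026 / 0.43² = 1.336 / 0.1849 ≈ 7.23 mm.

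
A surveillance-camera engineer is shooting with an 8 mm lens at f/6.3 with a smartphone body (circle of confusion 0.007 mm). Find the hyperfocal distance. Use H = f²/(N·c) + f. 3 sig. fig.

1.46 m

Hyperfocal distance H = f²/(N·c) + f = 8²/(6.3 × 0.007) + 8 = 64/0.0441 + 8 ≈ 1459.2 mm ≈ 1.46 m.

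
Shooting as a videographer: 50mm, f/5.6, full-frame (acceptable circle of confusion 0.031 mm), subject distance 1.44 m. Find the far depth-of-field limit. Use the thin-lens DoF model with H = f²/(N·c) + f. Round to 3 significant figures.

Hyperfocal distance H = f²/(N·c) + f = 50²/(5.6 × 0.031) + 50 = 2500/0.1736 + 50 ≈ 14450.9 mm ≈ 14.45 m.
Far limit Df = s·(H − f)/(H − s) = 1440 × (14450.9 − 50) / (14450.9 − 1440) = 1440 × 14400.9 / 13010.9 ≈ 1593.8 mm ≈ 1.59 m.

1.59 m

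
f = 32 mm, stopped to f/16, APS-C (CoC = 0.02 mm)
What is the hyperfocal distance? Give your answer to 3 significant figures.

3.23 m

Hyperfocal distance H = f²/(N·c) + f = 32²/(16 × 0.02) + 32 = 1024/0.32 + 32 ≈ 3232.0 mm ≈ 3.23 m.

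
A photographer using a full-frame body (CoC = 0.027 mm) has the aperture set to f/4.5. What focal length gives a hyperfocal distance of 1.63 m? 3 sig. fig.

14.0 mm

From H = f²/(N·c) + f, with f ≪ H: f ≈ √(H·N·c) = √(1630 × 4.5 × 0.027) = √198.04 ≈ 14.07 mm.
Exact: f² + N·c·f − N·c·H = 0 ⇒ f = (−N·c + √((N·c)² + 4·N·c·H))/2 = (−0.1215 + √792.19)/2 ≈ 14.012 mm ≈ 14.0 mm.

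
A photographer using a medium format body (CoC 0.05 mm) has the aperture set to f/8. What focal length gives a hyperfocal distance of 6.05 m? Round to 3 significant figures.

From H = f²/(N·c) + f, with f ≪ H: f ≈ √(H·N·c) = √(6050 × 8 × 0.05) = √2420.0 ≈ 49.19 mm.
Exact: f² + N·c·f − N·c·H = 0 ⇒ f = (−N·c + √((N·c)² + 4·N·c·H))/2 = (−0.4 + √9680.2)/2 ≈ 48.994 mm ≈ 49.0 mm.

49.0 mm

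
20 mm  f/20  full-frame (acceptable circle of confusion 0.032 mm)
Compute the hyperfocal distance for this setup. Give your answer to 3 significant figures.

0.645 m

Hyperfocal distance H = f²/(N·c) + f = 20²/(20 × 0.032) + 20 = 400/0.64 + 20 ≈ 645.0 mm ≈ 0.645 m.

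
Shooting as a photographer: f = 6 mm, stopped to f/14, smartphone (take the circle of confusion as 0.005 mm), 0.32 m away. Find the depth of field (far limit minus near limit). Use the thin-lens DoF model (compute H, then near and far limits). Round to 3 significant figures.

Hyperfocal distance H = f²/(N·c) + f = 6²/(14 × 0.005) + 6 = 36/0.07 + 6 ≈ 520.3 mm ≈ 0.520 m.
Near limit Dn = s·(H − f)/(H + s − 2f) = 320 × (520.3 − 6) / (520.3 + 320 − 2 × 6) = 320 × 514.3 / 828.3 ≈ 198.69 mm.
Far limit Df = s·(H − f)/(H − s) = 320 × (520.3 − 6) / (520.3 − 320) = 320 × 514.3 / 200.3 ≈ 821.68 mm.
Depth of field = Df − Dn = 821.68 − 198.69 ≈ 622.99 mm ≈ 0.623 m.

0.623 m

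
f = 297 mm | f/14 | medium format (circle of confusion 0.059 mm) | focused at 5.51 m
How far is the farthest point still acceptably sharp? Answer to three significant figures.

5.79 m

Hyperfocal distance H = f²/(N·c) + f = 297²/(14 × 0.059) + 297 = 88209/0.826 + 297 ≈ 107087.6 mm ≈ 107.1 m.
Far limit Df = s·(H − f)/(H − s) = 5510 × (107087.6 − 297) / (107087.6 − 5510) = 5510 × 106790.6 / 101577.6 ≈ 5792.8 mm ≈ 5.79 m.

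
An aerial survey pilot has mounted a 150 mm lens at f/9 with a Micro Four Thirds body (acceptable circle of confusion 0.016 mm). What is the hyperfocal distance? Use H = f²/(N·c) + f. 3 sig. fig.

Hyperfocal distance H = f²/(N·c) + f = 150²/(9 × 0.016) + 150 = 22500/0.144 + 150 ≈ 156400.0 mm ≈ 156 m.

156 m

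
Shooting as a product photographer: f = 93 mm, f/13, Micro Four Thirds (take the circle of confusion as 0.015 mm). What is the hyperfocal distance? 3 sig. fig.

Hyperfocal distance H = f²/(N·c) + f = 93²/(13 × 0.015) + 93 = 8649/0.195 + 93 ≈ 44446.8 mm ≈ 44.4 m.

44.4 m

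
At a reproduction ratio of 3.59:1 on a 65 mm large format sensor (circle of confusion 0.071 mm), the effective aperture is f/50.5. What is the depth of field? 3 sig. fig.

At magnification m, DoF ≈ 2·N_eff·c/m² = 2 × 50.5 × 0.071 / 3.59² = 7.171 / 12.89 ≈ 0.556 mm.

0.556 mm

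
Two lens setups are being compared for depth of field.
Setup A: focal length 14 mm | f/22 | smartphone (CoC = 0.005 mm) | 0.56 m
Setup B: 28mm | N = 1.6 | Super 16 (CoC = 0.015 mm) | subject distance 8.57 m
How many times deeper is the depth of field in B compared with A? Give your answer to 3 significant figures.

Setup A: H = 14²/(22×0.005) + 14 ≈ 1795.8 mm; DoF = Df − Dn = 807.42 − 428.65 ≈ 378.77 mm.
Setup B: H = 28²/(1.6×0.015) + 28 ≈ 32694.7 mm; DoF = Df − Dn = 11604.4 − 6793.6 ≈ 4810.8 mm.
Ratio = 4810.8 / 378.77 ≈ 12.7.

12.7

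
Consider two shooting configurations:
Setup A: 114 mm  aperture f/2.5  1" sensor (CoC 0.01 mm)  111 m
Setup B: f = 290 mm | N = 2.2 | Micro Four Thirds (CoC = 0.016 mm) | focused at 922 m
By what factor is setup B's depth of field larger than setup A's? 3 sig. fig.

16.8

Setup A: H = 114²/(2.5×0.01) + 114 ≈ 519954.0 mm; DoF = Df − Dn = 141097 − 91485 ≈ 49612 mm.
Setup B: H = 290²/(2.2×0.016) + 290 ≈ 2389494.5 mm; DoF = Df − Dn = 1501094 − 665329 ≈ 835765 mm.
Ratio = 835765 / 49612 ≈ 16.8.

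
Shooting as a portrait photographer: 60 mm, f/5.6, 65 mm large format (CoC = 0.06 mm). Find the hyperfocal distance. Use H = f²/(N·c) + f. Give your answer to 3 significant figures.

Hyperfocal distance H = f²/(N·c) + f = 60²/(5.6 × 0.06) + 60 = 3600/0.336 + 60 ≈ 10774.3 mm ≈ 10.8 m.

10.8 m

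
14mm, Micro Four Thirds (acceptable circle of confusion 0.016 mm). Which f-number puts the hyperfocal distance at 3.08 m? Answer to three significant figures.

f/4

Rearrange H = f²/(N·c) + f for N: N = f² / ((H − f)·c).
N = 14² / ((3080 − 14) × 0.016) = 196 / 49.06 ≈ 4.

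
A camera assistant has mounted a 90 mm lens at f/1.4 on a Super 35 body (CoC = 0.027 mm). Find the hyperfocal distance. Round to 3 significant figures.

214 m

Hyperfocal distance H = f²/(N·c) + f = 90²/(1.4 × 0.027) + 90 = 8100/0.0378 + 90 ≈ 214375.7 mm ≈ 214 m.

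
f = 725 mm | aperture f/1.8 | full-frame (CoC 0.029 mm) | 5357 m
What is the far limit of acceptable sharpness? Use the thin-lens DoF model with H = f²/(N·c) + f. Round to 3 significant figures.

11400 m

Hyperfocal distance H = f²/(N·c) + f = 725²/(1.8 × 0.029) + 725 = 525625/0.0522 + 725 ≈ 10070169.4 mm ≈ 10070 m.
Far limit Df = s·(H − f)/(H − s) = 5357000 × (10070169.4 − 725) / (10070169.4 − 5357000) = 5357000 × 10069444.4 / 4713169.4 ≈ 11444955 mm ≈ 11400 m.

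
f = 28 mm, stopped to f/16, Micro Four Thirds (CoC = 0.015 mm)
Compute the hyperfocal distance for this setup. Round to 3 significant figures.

Hyperfocal distance H = f²/(N·c) + f = 28²/(16 × 0.015) + 28 = 784/0.24 + 28 ≈ 3294.7 mm ≈ 3.29 m.

3.29 m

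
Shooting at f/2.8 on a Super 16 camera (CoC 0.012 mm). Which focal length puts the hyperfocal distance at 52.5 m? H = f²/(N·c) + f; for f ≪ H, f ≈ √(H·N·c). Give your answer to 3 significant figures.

From H = f²/(N·c) + f, with f ≪ H: f ≈ √(H·N·c) = √(52500 × 2.8 × 0.012) = √1764.0 ≈ 42.00 mm.
The +f correction barely moves this — solving exactly, f² + N·c·f − N·c·H = 0 ⇒ f = (−N·c + √((N·c)² + 4·N·c·H))/2 = (−0.0336 + √7056.0)/2 ≈ 41.983 mm, so f ≈ 42.0 mm.

42.0 mm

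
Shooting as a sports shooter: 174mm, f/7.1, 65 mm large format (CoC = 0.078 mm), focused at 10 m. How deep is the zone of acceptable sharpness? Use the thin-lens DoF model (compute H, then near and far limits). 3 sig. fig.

Hyperfocal distance H = f²/(N·c) + f = 174²/(7.1 × 0.078) + 174 = 30276/0.5538 + 174 ≈ 54843.6 mm ≈ 54.84 m.
Near limit Dn = s·(H − f)/(H + s − 2f) = 10000 × (54843.6 − 174) / (54843.6 + 10000 − 2 × 174) = 10000 × 54669.6 / 64495.6 ≈ 8476.5 mm.
Far limit Df = s·(H − f)/(H − s) = 10000 × (54843.6 − 174) / (54843.6 − 10000) = 10000 × 54669.6 / 44843.6 ≈ 12191.2 mm.
Depth of field = Df − Dn = 12191.2 − 8476.5 ≈ 3714.7 mm ≈ 3.71 m.

3.71 m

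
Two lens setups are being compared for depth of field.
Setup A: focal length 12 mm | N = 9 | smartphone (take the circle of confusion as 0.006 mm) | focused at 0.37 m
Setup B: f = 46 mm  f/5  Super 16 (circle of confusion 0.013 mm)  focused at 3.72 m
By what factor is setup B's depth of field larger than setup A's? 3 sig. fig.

8.41

Setup A: H = 12²/(9×0.006) + 12 ≈ 2678.7 mm; DoF = Df − Dn = 427.38 − 326.21 ≈ 101.17 mm.
Setup B: H = 46²/(5×0.013) + 46 ≈ 32599.8 mm; DoF = Df − Dn = 4193.25 − 3342.74 ≈ 850.51 mm.
Ratio = 850.51 / 101.17 ≈ 8.41.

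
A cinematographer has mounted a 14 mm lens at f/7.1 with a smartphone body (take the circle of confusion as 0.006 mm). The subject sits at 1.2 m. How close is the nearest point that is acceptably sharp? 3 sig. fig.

0.954 m

Hyperfocal distance H = f²/(N·c) + f = 14²/(7.1 × 0.006) + 14 = 196/0.0426 + 14 ≈ 4614.9 mm ≈ 4.615 m.
Near limit Dn = s·(H − f)/(H + s − 2f) = 1200 × (4614.9 − 14) / (4614.9 + 1200 − 2 × 14) = 1200 × 4600.9 / 5786.9 ≈ 954.07 mm ≈ 0.954 m.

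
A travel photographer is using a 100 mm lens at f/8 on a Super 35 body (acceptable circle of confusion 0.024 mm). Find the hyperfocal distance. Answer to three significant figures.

Hyperfocal distance H = f²/(N·c) + f = 100²/(8 × 0.024) + 100 = 10000/0.192 + 100 ≈ 52183.3 mm ≈ 52.2 m.

52.2 m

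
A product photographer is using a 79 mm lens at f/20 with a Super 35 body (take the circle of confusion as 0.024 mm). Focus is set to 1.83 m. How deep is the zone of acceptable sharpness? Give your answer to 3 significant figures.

0.502 m

Hyperfocal distance H = f²/(N·c) + f = 79²/(20 × 0.024) + 79 = 6241/0.48 + 79 ≈ 13081.1 mm ≈ 13.08 m.
Near limit Dn = s·(H − f)/(H + s − 2f) = 1830 × (13081.1 − 79) / (13081.1 + 1830 − 2 × 79) = 1830 × 13002.1 / 14753.1 ≈ 1612.80 mm.
Far limit Df = s·(H − f)/(H − s) = 1830 × (13081.1 − 79) / (13081.1 − 1830) = 1830 × 13002.1 / 11251.1 ≈ 2114.80 mm.
Depth of field = Df − Dn = 2114.80 − 1612.80 ≈ 502.00 mm ≈ 0.502 m.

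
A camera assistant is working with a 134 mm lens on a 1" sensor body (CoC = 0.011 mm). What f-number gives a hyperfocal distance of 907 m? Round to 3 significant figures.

Rearrange H = f²/(N·c) + f for N: N = f² / ((H − f)·c).
N = 134² / ((907000 − 134) × 0.011) = 17956 / 9976 ≈ 1.80.

f/1.80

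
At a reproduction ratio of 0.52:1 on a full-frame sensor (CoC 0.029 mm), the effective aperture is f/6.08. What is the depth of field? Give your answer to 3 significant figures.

1.30 mm

At magnification m, DoF ≈ 2·N_eff·c/m² = 2 × 6.08 × 0.029 / 0.52² = 0.3526 / 0.2704 ≈ 1.3 mm.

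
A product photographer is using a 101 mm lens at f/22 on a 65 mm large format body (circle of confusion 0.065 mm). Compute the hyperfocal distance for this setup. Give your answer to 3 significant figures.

Hyperfocal distance H = f²/(N·c) + f = 101²/(22 × 0.065) + 101 = 10201/1.43 + 101 ≈ 7234.6 mm ≈ 7.23 m.

7.23 m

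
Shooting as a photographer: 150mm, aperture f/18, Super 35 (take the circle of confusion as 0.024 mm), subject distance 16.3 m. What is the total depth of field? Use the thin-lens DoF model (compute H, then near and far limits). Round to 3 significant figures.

11.2 m

Hyperfocal distance H = f²/(N·c) + f = 150²/(18 × 0.024) + 150 = 22500/0.432 + 150 ≈ 52233.3 mm ≈ 52.23 m.
Near limit Dn = s·(H − f)/(H + s − 2f) = 16300 × (52233.3 − 150) / (52233.3 + 16300 − 2 × 150) = 16300 × 52083.3 / 68233.3 ≈ 12442 mm.
Far limit Df = s·(H − f)/(H − s) = 16300 × (52233.3 − 150) / (52233.3 − 16300) = 16300 × 52083.3 / 35933.3 ≈ 23626 mm.
Depth of field = Df − Dn = 23626 − 12442 ≈ 11184 mm ≈ 11.2 m.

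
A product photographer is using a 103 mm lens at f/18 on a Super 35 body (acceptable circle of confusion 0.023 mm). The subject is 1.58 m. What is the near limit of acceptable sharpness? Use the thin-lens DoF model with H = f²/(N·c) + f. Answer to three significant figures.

1.49 m

Hyperfocal distance H = f²/(N·c) + f = 103²/(18 × 0.023) + 103 = 10609/0.414 + 103 ≈ 25728.6 mm ≈ 25.73 m.
Near limit Dn = s·(H − f)/(H + s − 2f) = 1580 × (25728.6 − 103) / (25728.6 + 1580 − 2 × 103) = 1580 × 25625.6 / 27102.6 ≈ 1493.9 mm ≈ 1.49 m.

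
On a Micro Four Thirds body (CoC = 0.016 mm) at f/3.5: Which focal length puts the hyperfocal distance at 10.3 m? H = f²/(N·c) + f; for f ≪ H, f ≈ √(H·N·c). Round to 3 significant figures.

24.0 mm

From H = f²/(N·c) + f, with f ≪ H: f ≈ √(H·N·c) = √(10300 × 3.5 × 0.016) = √576.80 ≈ 24.02 mm.
The +f correction barely moves this — solving exactly, f² + N·c·f − N·c·H = 0 ⇒ f = (−N·c + √((N·c)² + 4·N·c·H))/2 = (−0.056 + √2307.2)/2 ≈ 23.989 mm, so f ≈ 24.0 mm.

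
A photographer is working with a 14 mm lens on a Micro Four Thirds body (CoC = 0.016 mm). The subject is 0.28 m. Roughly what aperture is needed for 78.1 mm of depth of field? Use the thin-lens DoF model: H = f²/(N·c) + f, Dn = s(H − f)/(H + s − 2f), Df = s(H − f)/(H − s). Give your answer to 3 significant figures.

Write h = H − f = f²/(N·c). The thin-lens limits are Dn = s·h/(h + (s−f)) and Df = s·h/(h − (s−f)), so DoF = Df − Dn = 2·s·(s−f)·h / (h² − (s−f)²).
That is a quadratic in h: DoF·h² − 2·s·(s−f)·h − DoF·(s−f)² = 0 ⇒ h = (s−f)·(s + √(s² + DoF²)) / DoF = 266 × (280 + √(280² + 78.1²)) / 78.1 = 266 × (280 + 290.688) / 78.1 ≈ 1943.7 mm.
Then N = f²/(c·h) = 14² / (0.016 × 1943.7) = 196 / 31.099 ≈ 6.30.

f/6.30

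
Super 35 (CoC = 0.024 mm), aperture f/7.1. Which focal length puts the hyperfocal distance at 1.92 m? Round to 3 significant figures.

18.0 mm

From H = f²/(N·c) + f, with f ≪ H: f ≈ √(H·N·c) = √(1920 × 7.1 × 0.024) = √327.17 ≈ 18.09 mm.
Exact: f² + N·c·f − N·c·H = 0 ⇒ f = (−N·c + √((N·c)² + 4·N·c·H))/2 = (−0.1704 + √1308.7)/2 ≈ 18.003 mm ≈ 18.0 mm.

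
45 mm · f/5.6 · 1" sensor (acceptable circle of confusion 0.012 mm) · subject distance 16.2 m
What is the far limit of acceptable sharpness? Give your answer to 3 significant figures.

Hyperfocal distance H = f²/(N·c) + f = 45²/(5.6 × 0.012) + 45 = 2025/0.0672 + 45 ≈ 30178.9 mm ≈ 30.18 m.
Far limit Df = s·(H − f)/(H − s) = 16200 × (30178.9 − 45) / (30178.9 − 16200) = 16200 × 30133.9 / 13978.9 ≈ 34922 mm ≈ 34.9 m.

34.9 m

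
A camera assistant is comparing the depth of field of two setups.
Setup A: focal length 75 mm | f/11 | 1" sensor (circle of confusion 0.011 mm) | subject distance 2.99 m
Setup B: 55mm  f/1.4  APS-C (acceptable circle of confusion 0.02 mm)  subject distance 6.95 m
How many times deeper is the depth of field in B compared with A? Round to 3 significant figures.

2.37

Setup A: H = 75²/(11×0.011) + 75 ≈ 46562.6 mm; DoF = Df − Dn = 3190.03 − 2813.58 ≈ 376.45 mm.
Setup B: H = 55²/(1.4×0.02) + 55 ≈ 108090.7 mm; DoF = Df − Dn = 7423.80 − 6533.05 ≈ 890.75 mm.
Ratio = 890.75 / 376.45 ≈ 2.37.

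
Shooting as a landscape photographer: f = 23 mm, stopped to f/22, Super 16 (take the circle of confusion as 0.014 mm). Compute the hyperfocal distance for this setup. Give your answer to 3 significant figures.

1.74 m

Hyperfocal distance H = f²/(N·c) + f = 23²/(22 × 0.014) + 23 = 529/0.308 + 23 ≈ 1740.5 mm ≈ 1.74 m.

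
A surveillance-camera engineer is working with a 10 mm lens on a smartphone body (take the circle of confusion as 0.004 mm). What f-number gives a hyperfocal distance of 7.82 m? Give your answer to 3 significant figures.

f/3.20

Rearrange H = f²/(N·c) + f for N: N = f² / ((H − f)·c).
N = 10² / ((7820 − 10) × 0.004) = 100 / 31.24 ≈ 3.20.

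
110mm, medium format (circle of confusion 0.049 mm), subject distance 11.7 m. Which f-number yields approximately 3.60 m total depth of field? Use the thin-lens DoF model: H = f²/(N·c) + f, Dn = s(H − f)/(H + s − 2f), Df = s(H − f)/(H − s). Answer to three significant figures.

f/3.20

Write h = H − f = f²/(N·c). The thin-lens limits are Dn = s·h/(h + (s−f)) and Df = s·h/(h − (s−f)), so DoF = Df − Dn = 2·s·(s−f)·h / (h² − (s−f)²).
That is a quadratic in h: DoF·h² − 2·s·(s−f)·h − DoF·(s−f)² = 0 ⇒ h = (s−f)·(s + √(s² + DoF²)) / DoF = 11590 × (11700 + √(11700² + 3600²)) / 3600 = 11590 × (11700 + 12241.3) / 3600 ≈ 77078 mm.
Then N = f²/(c·h) = 110² / (0.049 × 77078) = 12100 / 3776.8 ≈ 3.20.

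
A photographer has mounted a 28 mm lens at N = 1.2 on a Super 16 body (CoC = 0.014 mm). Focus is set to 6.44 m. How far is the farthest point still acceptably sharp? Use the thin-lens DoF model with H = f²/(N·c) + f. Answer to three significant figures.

Hyperfocal distance H = f²/(N·c) + f = 28²/(1.2 × 0.014) + 28 = 784/0.0168 + 28 ≈ 46694.7 mm ≈ 46.69 m.
Far limit Df = s·(H − f)/(H − s) = 6440 × (46694.7 − 28) / (46694.7 − 6440) = 6440 × 46666.7 / 40254.7 ≈ 7465.8 mm ≈ 7.47 m.

7.47 m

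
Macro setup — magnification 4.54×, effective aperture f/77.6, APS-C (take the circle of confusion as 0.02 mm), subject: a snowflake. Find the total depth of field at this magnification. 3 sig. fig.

At magnification m, DoF ≈ 2·N_eff·c/m² = 2 × 77.6 × 0.02 / 4.54² = 3.104 / 20.61 ≈ 0.151 mm.

0.151 mm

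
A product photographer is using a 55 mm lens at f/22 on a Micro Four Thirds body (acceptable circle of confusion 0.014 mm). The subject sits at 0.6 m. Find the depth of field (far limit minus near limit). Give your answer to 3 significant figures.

Hyperfocal distance H = f²/(N·c) + f = 55²/(22 × 0.014) + 55 = 3025/0.308 + 55 ≈ 9876.4 mm ≈ 9.876 m.
Near limit Dn = s·(H − f)/(H + s − 2f) = 600 × (9876.4 − 55) / (9876.4 + 600 − 2 × 55) = 600 × 9821.4 / 10366.4 ≈ 568.456 mm.
Far limit Df = s·(H − f)/(H − s) = 600 × (9876.4 − 55) / (9876.4 − 600) = 600 × 9821.4 / 9276.4 ≈ 635.251 mm.
Depth of field = Df − Dn = 635.251 − 568.456 ≈ 66.795 mm.

66.8 mm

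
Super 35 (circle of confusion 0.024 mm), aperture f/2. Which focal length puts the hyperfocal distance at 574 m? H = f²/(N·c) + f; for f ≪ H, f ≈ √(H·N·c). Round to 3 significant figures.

From H = f²/(N·c) + f, with f ≪ H: f ≈ √(H·N·c) = √(574000 × 2 × 0.024) = √27552 ≈ 166.0 mm.
The +f correction barely moves this — solving exactly, f² + N·c·f − N·c·H = 0 ⇒ f = (−N·c + √((N·c)² + 4·N·c·H))/2 = (−0.048 + √110208)/2 ≈ 165.96 mm, so f ≈ 166 mm.

166 mm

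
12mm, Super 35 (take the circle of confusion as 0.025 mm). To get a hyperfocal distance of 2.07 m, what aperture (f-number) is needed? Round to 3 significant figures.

Rearrange H = f²/(N·c) + f for N: N = f² / ((H − f)·c).
N = 12² / ((2070 − 12) × 0.025) = 144 / 51.45 ≈ 2.80.

f/2.80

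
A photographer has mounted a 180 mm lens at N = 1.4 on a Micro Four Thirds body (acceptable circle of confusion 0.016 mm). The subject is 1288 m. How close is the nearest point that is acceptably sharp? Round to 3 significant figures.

681 m

Hyperfocal distance H = f²/(N·c) + f = 180²/(1.4 × 0.016) + 180 = 32400/0.0224 + 180 ≈ 1446608.6 mm ≈ 1447 m.
Near limit Dn = s·(H − f)/(H + s − 2f) = 1288000 × (1446608.6 − 180) / (1446608.6 + 1288000 − 2 × 180) = 1288000 × 1446428.6 / 2734248.6 ≈ 681357 mm ≈ 681 m.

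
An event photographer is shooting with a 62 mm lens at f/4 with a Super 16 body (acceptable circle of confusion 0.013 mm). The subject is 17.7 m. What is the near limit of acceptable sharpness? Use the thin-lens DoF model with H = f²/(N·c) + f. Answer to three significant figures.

14.3 m

Hyperfocal distance H = f²/(N·c) + f = 62²/(4 × 0.013) + 62 = 3844/0.052 + 62 ≈ 73985.1 mm ≈ 73.99 m.
Near limit Dn = s·(H − f)/(H + s − 2f) = 17700 × (73985.1 − 62) / (73985.1 + 17700 − 2 × 62) = 17700 × 73923.1 / 91561.1 ≈ 14290 mm ≈ 14.3 m.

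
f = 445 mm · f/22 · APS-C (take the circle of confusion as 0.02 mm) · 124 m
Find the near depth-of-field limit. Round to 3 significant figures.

Hyperfocal distance H = f²/(N·c) + f = 445²/(22 × 0.02) + 445 = 198025/0.44 + 445 ≈ 450501.8 mm ≈ 450.5 m.
Near limit Dn = s·(H − f)/(H + s − 2f) = 124000 × (450501.8 − 445) / (450501.8 + 124000 − 2 × 445) = 124000 × 450056.8 / 573611.8 ≈ 97291 mm ≈ 97.3 m.

97.3 m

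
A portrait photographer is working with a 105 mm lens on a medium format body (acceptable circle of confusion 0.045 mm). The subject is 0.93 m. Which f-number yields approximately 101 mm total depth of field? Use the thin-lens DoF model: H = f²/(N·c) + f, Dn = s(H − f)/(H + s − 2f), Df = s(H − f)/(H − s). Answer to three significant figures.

Write h = H − f = f²/(N·c). The thin-lens limits are Dn = s·h/(h + (s−f)) and Df = s·h/(h − (s−f)), so DoF = Df − Dn = 2·s·(s−f)·h / (h² − (s−f)²).
That is a quadratic in h: DoF·h² − 2·s·(s−f)·h − DoF·(s−f)² = 0 ⇒ h = (s−f)·(s + √(s² + DoF²)) / DoF = 825 × (930 + √(930² + 101²)) / 101 = 825 × (930 + 935.468) / 101 ≈ 15238 mm.
Then N = f²/(c·h) = 105² / (0.045 × 15238) = 11025 / 685.70 ≈ 16.1.

f/16.1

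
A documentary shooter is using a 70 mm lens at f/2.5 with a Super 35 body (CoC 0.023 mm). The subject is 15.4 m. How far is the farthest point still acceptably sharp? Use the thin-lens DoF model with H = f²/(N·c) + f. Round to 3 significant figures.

Hyperfocal distance H = f²/(N·c) + f = 70²/(2.5 × 0.023) + 70 = 4900/0.0575 + 70 ≈ 85287.4 mm ≈ 85.29 m.
Far limit Df = s·(H − f)/(H − s) = 15400 × (85287.4 − 70) / (85287.4 − 15400) = 15400 × 85217.4 / 69887.4 ≈ 18778 mm ≈ 18.8 m.

18.8 m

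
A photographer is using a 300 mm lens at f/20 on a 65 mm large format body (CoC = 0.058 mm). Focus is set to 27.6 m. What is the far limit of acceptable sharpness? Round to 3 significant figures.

42.6 m

Hyperfocal distance H = f²/(N·c) + f = 300²/(20 × 0.058) + 300 = 90000/1.16 + 300 ≈ 77886.2 mm ≈ 77.89 m.
Far limit Df = s·(H − f)/(H − s) = 27600 × (77886.2 − 300) / (77886.2 − 27600) = 27600 × 77586.2 / 50286.2 ≈ 42584 mm ≈ 42.6 m.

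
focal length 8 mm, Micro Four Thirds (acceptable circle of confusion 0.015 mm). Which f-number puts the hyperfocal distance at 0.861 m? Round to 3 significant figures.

Rearrange H = f²/(N·c) + f for N: N = f² / ((H − f)·c).
N = 8² / ((861 − 8) × 0.015) = 64 / 12.79 ≈ 5.

f/5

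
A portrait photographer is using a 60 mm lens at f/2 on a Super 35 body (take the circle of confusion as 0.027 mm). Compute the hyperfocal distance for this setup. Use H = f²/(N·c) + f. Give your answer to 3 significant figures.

Hyperfocal distance H = f²/(N·c) + f = 60²/(2 × 0.027) + 60 = 3600/0.054 + 60 ≈ 66726.7 mm ≈ 66.7 m.

66.7 m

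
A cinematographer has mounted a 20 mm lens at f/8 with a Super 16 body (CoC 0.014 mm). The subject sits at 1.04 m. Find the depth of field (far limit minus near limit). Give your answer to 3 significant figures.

Hyperfocal distance H = f²/(N·c) + f = 20²/(8 × 0.014) + 20 = 400/0.112 + 20 ≈ 3591.4 mm ≈ 3.591 m.
Near limit Dn = s·(H − f)/(H + s − 2f) = 1040 × (3591.4 − 20) / (3591.4 + 1040 − 2 × 20) = 1040 × 3571.4 / 4591.4 ≈ 808.96 mm.
Far limit Df = s·(H − f)/(H − s) = 1040 × (3591.4 − 20) / (3591.4 − 1040) = 1040 × 3571.4 / 2551.4 ≈ 1455.77 mm.
Depth of field = Df − Dn = 1455.77 − 808.96 ≈ 646.81 mm ≈ 0.647 m.

0.647 m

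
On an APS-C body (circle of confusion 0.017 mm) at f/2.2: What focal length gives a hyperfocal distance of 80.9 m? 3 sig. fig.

55.0 mm

From H = f²/(N·c) + f, with f ≪ H: f ≈ √(H·N·c) = √(80900 × 2.2 × 0.017) = √3025.7 ≈ 55.01 mm.
The +f correction barely moves this — solving exactly, f² + N·c·f − N·c·H = 0 ⇒ f = (−N·c + √((N·c)² + 4·N·c·H))/2 = (−0.0374 + √12103)/2 ≈ 54.987 mm, so f ≈ 55.0 mm.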